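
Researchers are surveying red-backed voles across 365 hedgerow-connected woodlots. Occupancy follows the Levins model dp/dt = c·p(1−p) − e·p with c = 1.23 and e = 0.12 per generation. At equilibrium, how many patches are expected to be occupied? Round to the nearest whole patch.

p* = 1 − e/c = 1 − 0.12/1.23 = 0.9024.
Expected occupied patches = N × p* = 365 × 0.9024 = 329.39 ≈ 329.

329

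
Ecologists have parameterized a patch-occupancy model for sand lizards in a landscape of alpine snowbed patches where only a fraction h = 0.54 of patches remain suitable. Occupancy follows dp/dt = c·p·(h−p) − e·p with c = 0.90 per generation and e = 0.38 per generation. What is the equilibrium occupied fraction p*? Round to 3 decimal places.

0.118

Setting dp/dt = 0 and dividing by p* gives c·(h−p*) = e.
So p* = h − e/c = 0.54 − 0.38/0.90 = 0.54 − 0.4222 = 0.1178.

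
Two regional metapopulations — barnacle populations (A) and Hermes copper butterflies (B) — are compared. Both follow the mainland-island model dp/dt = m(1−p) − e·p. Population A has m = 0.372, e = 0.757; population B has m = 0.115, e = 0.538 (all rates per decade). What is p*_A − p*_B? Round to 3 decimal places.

0.153

A: p*_A = m/(m+e) = 0.372/1.1290 = 0.3295.
B: p*_B = 0.115/0.6530 = 0.1761.
p*_A − p*_B = 0.3295 − 0.1761 = 0.1534.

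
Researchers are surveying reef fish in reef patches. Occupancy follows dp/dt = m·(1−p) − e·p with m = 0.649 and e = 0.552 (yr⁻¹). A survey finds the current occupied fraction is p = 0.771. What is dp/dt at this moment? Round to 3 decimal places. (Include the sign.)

-0.277

Colonization term: m·(1−p) = 0.649×0.2290 = 0.14862.
Extinction term: e·p = 0.42559.
dp/dt = 0.14862 − 0.42559 = -0.27697.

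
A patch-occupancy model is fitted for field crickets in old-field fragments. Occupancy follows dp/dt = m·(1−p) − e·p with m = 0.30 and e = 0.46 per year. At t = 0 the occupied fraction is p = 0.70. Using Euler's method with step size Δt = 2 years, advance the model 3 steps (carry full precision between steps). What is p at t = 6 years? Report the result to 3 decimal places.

Update rule: p ← p + [m·(1−p) − e·p]·Δt with Δt = 2.
t = 2: p = 0.70000 + (-0.46400) = 0.23600
t = 4: p = 0.23600 + (+0.24128) = 0.47728
t = 6: p = 0.47728 + (-0.12547) = 0.35181

0.352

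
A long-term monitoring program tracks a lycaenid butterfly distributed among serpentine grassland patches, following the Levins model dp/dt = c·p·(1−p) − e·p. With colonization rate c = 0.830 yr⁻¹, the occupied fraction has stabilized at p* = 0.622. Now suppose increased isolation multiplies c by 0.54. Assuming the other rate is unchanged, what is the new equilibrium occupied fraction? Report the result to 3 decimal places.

Balance c(1−p*) = e gives e = 0.830×(1 − 0.62200) = 0.31374.
New p* = 1 − e/c = 1 − 0.31374/0.44820 = 0.30000.

0.300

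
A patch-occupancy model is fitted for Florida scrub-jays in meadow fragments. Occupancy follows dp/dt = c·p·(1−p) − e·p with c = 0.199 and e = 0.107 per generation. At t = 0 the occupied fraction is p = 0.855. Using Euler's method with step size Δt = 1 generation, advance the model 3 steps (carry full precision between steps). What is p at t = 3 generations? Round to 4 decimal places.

Update rule: p ← p + [c·p·(1−p) − e·p]·Δt with Δt = 1.
  1  |  dp/dt·Δt = -0.066814  |  p_1 = 0.788186
  2  |  dp/dt·Δt = -0.051113  |  p_2 = 0.737073
  3  |  dp/dt·Δt = -0.040301  |  p_3 = 0.696772

0.6968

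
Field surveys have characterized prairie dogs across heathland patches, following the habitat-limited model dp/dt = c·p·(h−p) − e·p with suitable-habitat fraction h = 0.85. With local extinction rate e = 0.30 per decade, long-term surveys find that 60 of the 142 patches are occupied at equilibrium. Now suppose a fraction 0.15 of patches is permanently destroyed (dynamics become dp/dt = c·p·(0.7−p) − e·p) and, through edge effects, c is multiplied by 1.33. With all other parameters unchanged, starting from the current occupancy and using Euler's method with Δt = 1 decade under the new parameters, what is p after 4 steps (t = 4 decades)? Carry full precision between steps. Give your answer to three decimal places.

0.385

Observed p* = 60/142 = 0.42254.
Balance c(h−p*) = e gives c = e/(0.85 − 0.42254) = 0.30/0.42746 = 0.70181.
Starting from p₀ = 0.42254; update p ← p + (dp/dt)·Δt with the new parameters.
step 1: Δp = -0.01733, p = 0.40521
step 2: Δp = -0.01006, p = 0.39514
step 3: Δp = -0.00610, p = 0.38904
step 4: Δp = -0.00379, p = 0.38525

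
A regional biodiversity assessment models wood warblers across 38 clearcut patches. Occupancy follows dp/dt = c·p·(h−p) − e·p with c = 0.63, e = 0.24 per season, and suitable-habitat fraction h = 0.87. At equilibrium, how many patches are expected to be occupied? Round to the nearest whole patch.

p* = h − e/c = 0.87 − 0.3810 = 0.4890.
Expected occupied patches = N × p* = 38 × 0.4890 = 18.58 ≈ 19.

19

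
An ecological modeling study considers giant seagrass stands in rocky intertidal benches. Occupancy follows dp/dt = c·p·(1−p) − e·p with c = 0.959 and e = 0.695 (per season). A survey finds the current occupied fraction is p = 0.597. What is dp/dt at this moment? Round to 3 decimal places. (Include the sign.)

Colonization term: c·p·(1−p) = 0.959×0.597×0.4030 = 0.23073.
Extinction term: e·p = 0.41491.
dp/dt = 0.23073 − 0.41491 = -0.18419.

-0.184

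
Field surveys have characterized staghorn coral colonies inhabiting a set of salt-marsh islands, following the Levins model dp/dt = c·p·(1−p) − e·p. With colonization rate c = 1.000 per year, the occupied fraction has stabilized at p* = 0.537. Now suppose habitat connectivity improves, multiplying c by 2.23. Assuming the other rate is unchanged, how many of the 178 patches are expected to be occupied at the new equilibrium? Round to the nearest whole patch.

Balance c(1−p*) = e gives e = 1.000×(1 − 0.53700) = 0.46300.
New p* = 1 − e/c = 1 − 0.46300/2.23000 = 0.79238.
Expected occupied = 178 × 0.79238 = 141.04 ≈ 141.

141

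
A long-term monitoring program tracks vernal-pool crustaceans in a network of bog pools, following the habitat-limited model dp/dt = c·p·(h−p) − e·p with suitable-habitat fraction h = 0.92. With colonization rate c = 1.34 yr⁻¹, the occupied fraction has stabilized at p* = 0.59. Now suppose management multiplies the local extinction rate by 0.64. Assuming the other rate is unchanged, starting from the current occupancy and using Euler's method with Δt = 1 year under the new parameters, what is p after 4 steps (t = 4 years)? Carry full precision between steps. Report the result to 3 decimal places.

0.709

Balance c(h−p*) = e gives e = 1.34×(0.92 − 0.59000) = 0.44220.
Starting from p₀ = 0.59000; update p ← p + (dp/dt)·Δt with the new parameters.
p: 0.59000 → 0.68392  (Δp = +0.09392)
p: 0.68392 → 0.70672  (Δp = +0.02280)
p: 0.70672 → 0.70869  (Δp = +0.00197)
p: 0.70869 → 0.70879  (Δp = +0.00010)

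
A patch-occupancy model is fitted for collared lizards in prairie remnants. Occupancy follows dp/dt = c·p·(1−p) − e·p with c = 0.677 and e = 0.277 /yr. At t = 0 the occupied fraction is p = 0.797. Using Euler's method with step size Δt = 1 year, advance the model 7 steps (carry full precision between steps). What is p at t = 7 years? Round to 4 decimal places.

0.5943

Update rule: p ← p + [c·p·(1−p) − e·p]·Δt with Δt = 1.
t = 1: p = 0.79700 + (-0.11124) = 0.68576
t = 2: p = 0.68576 + (-0.04407) = 0.64170
t = 3: p = 0.64170 + (-0.02209) = 0.61960
t = 4: p = 0.61960 + (-0.01206) = 0.60754
t = 5: p = 0.60754 + (-0.00687) = 0.60067
t = 6: p = 0.60067 + (-0.00400) = 0.59667
t = 7: p = 0.59667 + (-0.00236) = 0.59432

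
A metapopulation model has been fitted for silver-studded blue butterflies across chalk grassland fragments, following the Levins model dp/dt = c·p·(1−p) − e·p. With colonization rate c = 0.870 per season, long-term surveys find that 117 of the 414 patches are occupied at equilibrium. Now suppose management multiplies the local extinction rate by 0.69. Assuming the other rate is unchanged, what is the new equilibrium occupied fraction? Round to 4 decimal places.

0.5050

Observed p* = 117/414 = 0.28261.
Balance c(1−p*) = e gives e = 0.870×(1 − 0.28261) = 0.62413.
New p* = 1 − e/c = 1 − 0.43065/0.87000 = 0.50500.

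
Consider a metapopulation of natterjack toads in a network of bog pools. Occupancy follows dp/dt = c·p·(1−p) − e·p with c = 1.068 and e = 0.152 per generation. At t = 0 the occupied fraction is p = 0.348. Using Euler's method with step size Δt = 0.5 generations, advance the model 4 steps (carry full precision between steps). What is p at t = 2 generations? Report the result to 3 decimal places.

0.708

Update rule: p ← p + [c·p·(1−p) − e·p]·Δt with Δt = 0.5.
step 1: Δp = +0.09471, p = 0.44271
step 2: Δp = +0.09810, p = 0.54082
step 3: Δp = +0.09151, p = 0.63232
step 4: Δp = +0.07609, p = 0.70842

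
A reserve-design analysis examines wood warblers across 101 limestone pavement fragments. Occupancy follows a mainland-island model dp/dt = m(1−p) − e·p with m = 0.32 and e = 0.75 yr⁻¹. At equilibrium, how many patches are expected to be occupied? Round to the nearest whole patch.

p* = m/(m+e) = 0.32/1.0700 = 0.2991.
Expected occupied patches = N × p* = 101 × 0.2991 = 30.21 ≈ 30.

30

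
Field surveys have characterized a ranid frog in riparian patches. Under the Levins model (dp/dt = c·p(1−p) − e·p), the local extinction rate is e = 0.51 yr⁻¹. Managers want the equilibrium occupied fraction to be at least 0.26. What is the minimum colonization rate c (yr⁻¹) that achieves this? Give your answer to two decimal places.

0.69

p* = 1 − e/c ≥ 0.26 requires e/c ≤ 0.7400, i.e. c ≥ e/0.7400.
c_min = 0.51/0.7400 = 0.6892.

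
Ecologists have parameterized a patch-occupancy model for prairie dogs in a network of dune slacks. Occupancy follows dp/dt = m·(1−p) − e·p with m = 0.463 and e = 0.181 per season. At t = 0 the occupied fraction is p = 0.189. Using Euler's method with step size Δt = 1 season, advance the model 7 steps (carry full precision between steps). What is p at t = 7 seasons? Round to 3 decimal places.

0.719

Update rule: p ← p + [m·(1−p) − e·p]·Δt with Δt = 1.
step 1: Δp = +0.34128, p = 0.53028
step 2: Δp = +0.12150, p = 0.65178
step 3: Δp = +0.04325, p = 0.69503
step 4: Δp = +0.01540, p = 0.71043
step 5: Δp = +0.00548, p = 0.71591
step 6: Δp = +0.00195, p = 0.71787
step 7: Δp = +0.00069, p = 0.71856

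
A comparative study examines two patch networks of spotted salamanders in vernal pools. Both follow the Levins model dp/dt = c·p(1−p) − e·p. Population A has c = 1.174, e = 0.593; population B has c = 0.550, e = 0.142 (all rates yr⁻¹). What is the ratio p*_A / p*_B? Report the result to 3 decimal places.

0.667

A: p*_A = 1 − 0.593/1.174 = 0.4949.
B: p*_B = 1 − 0.142/0.550 = 0.7418.
p*_A / p*_B = 0.4949/0.7418 = 0.6671.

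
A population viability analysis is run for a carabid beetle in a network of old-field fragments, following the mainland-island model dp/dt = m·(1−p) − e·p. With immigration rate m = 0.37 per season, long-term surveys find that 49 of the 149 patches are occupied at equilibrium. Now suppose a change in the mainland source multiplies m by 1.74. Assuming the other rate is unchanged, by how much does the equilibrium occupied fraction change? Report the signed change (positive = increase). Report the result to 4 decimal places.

Observed p* = 49/149 = 0.32886.
Balance m(1−p*) = e·p* gives e = m(1−p*)/p* = 0.37×0.67114/0.32886 = 0.75510.
New p* = m/(m+e) = 0.64380/(0.64380+0.75510) = 0.46022.
Δp* = 0.46022 − 0.32886 = +0.13136.

0.1314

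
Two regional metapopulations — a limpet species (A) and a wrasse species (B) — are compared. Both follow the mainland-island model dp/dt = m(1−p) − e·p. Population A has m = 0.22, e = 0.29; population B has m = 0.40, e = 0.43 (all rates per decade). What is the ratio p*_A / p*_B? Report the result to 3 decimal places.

0.895

A: p*_A = m/(m+e) = 0.22/0.5100 = 0.4314.
B: p*_B = 0.40/0.8300 = 0.4819.
p*_A / p*_B = 0.4314/0.4819 = 0.8951.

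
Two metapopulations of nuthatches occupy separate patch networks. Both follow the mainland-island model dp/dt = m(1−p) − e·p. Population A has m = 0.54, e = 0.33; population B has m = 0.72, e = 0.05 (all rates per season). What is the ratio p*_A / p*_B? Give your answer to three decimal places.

A: p*_A = m/(m+e) = 0.54/0.8700 = 0.6207.
B: p*_B = 0.72/0.7700 = 0.9351.
p*_A / p*_B = 0.6207/0.9351 = 0.6638.

0.664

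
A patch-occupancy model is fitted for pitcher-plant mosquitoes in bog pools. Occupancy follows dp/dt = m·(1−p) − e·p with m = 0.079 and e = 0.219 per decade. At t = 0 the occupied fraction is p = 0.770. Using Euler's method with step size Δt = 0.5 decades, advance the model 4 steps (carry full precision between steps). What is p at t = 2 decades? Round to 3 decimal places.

Update rule: p ← p + [m·(1−p) − e·p]·Δt with Δt = 0.5.
p: 0.77000 → 0.69477  (Δp = -0.07523)
p: 0.69477 → 0.63075  (Δp = -0.06402)
p: 0.63075 → 0.57627  (Δp = -0.05448)
p: 0.57627 → 0.52990  (Δp = -0.04636)

0.530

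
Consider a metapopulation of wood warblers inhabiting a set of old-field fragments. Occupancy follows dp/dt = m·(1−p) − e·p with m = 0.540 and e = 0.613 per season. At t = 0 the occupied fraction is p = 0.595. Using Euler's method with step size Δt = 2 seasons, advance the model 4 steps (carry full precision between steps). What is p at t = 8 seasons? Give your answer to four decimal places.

Update rule: p ← p + [m·(1−p) − e·p]·Δt with Δt = 2.
t = 2: p = 0.59500 + (-0.29207) = 0.30293
t = 4: p = 0.30293 + (+0.38144) = 0.68437
t = 6: p = 0.68437 + (-0.49817) = 0.18621
t = 8: p = 0.18621 + (+0.65060) = 0.83681

0.8368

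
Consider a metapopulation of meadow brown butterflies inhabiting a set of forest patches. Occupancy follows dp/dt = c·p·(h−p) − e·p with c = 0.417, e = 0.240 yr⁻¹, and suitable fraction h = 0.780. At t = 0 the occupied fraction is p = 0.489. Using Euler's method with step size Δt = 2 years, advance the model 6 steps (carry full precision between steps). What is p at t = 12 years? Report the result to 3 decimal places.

Update rule: p ← p + [c·p·(h−p) − e·p]·Δt with Δt = 2.
step 1: Δp = -0.11604, p = 0.37296
step 2: Δp = -0.05241, p = 0.32055
step 3: Δp = -0.03103, p = 0.28951
step 4: Δp = -0.02054, p = 0.26898
step 5: Δp = -0.01447, p = 0.25450
step 6: Δp = -0.01062, p = 0.24388

0.244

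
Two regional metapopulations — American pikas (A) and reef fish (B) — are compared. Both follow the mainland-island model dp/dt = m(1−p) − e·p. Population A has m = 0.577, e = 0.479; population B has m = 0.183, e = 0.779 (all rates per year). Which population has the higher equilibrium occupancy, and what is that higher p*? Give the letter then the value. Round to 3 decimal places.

A: p*_A = m/(m+e) = 0.577/1.0560 = 0.5464.
B: p*_B = 0.183/0.9620 = 0.1902.
A is higher at 0.5464.

A, 0.546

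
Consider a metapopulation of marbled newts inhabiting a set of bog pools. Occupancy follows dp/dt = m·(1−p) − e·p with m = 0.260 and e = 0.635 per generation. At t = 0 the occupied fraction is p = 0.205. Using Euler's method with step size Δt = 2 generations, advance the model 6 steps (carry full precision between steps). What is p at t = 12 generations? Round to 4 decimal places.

0.2697

Update rule: p ← p + [m·(1−p) − e·p]·Δt with Δt = 2.
t = 2: p = 0.20500 + (+0.15305) = 0.35805
t = 4: p = 0.35805 + (-0.12091) = 0.23714
t = 6: p = 0.23714 + (+0.09552) = 0.33266
t = 8: p = 0.33266 + (-0.07546) = 0.25720
t = 10: p = 0.25720 + (+0.05961) = 0.31681
t = 12: p = 0.31681 + (-0.04709) = 0.26972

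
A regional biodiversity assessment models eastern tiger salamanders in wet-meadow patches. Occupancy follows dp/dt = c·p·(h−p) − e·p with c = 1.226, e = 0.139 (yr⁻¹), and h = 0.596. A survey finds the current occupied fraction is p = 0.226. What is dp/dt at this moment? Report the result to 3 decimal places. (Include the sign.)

Colonization term: c·p·(h−p) = 1.226×0.226×0.3700 = 0.10252.
Extinction term: e·p = 0.03141.
dp/dt = 0.10252 − 0.03141 = 0.07110.

0.071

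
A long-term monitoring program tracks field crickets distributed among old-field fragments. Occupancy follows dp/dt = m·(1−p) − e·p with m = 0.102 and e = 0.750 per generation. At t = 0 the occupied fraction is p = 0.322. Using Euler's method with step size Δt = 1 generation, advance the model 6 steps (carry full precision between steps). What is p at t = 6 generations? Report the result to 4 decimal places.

Update rule: p ← p + [m·(1−p) − e·p]·Δt with Δt = 1.
p: 0.32200 → 0.14966  (Δp = -0.17234)
p: 0.14966 → 0.12415  (Δp = -0.02551)
p: 0.12415 → 0.12037  (Δp = -0.00378)
p: 0.12037 → 0.11982  (Δp = -0.00056)
p: 0.11982 → 0.11973  (Δp = -0.00008)
p: 0.11973 → 0.11972  (Δp = -0.00001)

0.1197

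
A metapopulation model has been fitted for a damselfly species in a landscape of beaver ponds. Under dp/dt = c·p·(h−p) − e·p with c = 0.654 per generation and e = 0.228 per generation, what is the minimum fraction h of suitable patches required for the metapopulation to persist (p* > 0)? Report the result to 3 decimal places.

p* = h − e/c is positive only when h > e/c.
h_min = e/c = 0.228/0.654 = 0.3486.

0.349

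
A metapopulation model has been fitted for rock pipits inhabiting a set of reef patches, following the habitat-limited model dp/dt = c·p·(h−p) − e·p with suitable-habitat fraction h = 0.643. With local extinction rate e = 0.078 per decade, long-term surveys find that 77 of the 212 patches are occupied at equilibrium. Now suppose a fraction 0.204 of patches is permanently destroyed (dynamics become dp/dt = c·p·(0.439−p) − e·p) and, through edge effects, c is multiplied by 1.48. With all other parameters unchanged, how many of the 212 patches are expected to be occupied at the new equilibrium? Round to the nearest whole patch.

Observed p* = 77/212 = 0.36321.
Balance c(h−p*) = e gives c = e/(0.643 − 0.36321) = 0.078/0.27979 = 0.27878.
New p* = 0.439 − e/c = 0.439 − 0.07800/0.41259 = 0.24995.
Expected occupied = 212 × 0.24995 = 52.99 ≈ 53.

53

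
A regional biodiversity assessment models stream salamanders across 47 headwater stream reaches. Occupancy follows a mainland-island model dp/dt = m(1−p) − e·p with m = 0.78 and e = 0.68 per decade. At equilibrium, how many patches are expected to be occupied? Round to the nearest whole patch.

25

p* = m/(m+e) = 0.78/1.4600 = 0.5342.
Expected occupied patches = N × p* = 47 × 0.5342 = 25.11 ≈ 25.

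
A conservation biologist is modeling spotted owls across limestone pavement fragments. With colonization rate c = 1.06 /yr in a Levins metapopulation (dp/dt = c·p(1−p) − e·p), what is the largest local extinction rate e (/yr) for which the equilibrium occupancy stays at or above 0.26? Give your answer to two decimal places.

0.78

1 − e/c ≥ 0.26 ⇒ e ≤ c(1 − 0.26) = 1.06 × 0.7400.
e_max = 0.7844.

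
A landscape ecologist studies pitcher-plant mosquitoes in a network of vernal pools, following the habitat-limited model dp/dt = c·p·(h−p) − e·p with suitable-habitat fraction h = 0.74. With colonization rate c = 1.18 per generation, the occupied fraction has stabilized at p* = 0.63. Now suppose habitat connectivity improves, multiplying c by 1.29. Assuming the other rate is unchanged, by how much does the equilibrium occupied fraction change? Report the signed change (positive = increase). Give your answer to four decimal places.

0.0247

Balance c(h−p*) = e gives e = 1.18×(0.74 − 0.63000) = 0.12980.
New p* = 0.74 − e/c = 0.74 − 0.12980/1.52220 = 0.65473.
Δp* = 0.65473 − 0.63000 = +0.02473.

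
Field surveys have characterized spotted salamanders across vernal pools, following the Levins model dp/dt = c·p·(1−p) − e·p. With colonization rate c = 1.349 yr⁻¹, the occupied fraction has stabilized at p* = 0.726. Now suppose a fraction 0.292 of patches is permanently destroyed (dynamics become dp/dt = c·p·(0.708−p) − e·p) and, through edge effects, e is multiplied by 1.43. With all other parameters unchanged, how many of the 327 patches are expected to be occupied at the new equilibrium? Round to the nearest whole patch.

Balance c(1−p*) = e gives e = 1.349×(1 − 0.72600) = 0.36963.
New p* = 0.708 − e/c = 0.708 − 0.52857/1.34900 = 0.31618.
Expected occupied = 327 × 0.31618 = 103.39 ≈ 103.

103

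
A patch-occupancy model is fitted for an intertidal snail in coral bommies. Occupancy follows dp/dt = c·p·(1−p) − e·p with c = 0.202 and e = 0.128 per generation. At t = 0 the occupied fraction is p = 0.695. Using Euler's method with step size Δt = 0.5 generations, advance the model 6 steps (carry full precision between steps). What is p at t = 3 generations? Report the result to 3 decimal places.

0.586

Update rule: p ← p + [c·p·(1−p) − e·p]·Δt with Δt = 0.5.
step 1: Δp = -0.02307, p = 0.67193
step 2: Δp = -0.02074, p = 0.65119
step 3: Δp = -0.01873, p = 0.63246
step 4: Δp = -0.01700, p = 0.61546
step 5: Δp = -0.01549, p = 0.59997
step 6: Δp = -0.01416, p = 0.58581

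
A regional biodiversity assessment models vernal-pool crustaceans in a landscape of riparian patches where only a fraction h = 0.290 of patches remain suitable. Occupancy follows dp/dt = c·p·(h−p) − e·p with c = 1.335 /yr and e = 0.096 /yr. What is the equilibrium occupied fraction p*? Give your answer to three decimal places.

0.218

Setting dp/dt = 0 and dividing by p* gives c·(h−p*) = e.
So p* = h − e/c = 0.290 − 0.096/1.335 = 0.290 − 0.0719 = 0.2181.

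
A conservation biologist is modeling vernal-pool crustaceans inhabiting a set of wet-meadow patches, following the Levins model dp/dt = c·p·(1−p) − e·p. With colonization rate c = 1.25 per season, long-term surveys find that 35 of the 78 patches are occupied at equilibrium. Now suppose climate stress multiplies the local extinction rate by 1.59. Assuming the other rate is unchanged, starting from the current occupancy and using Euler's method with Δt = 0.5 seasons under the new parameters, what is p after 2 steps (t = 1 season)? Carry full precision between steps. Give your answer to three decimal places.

Observed p* = 35/78 = 0.44872.
Balance c(1−p*) = e gives e = 1.25×(1 − 0.44872) = 0.68910.
Starting from p₀ = 0.44872; update p ← p + (dp/dt)·Δt with the new parameters.
step 1: Δp = -0.09122, p = 0.35750
step 2: Δp = -0.05229, p = 0.30521

0.305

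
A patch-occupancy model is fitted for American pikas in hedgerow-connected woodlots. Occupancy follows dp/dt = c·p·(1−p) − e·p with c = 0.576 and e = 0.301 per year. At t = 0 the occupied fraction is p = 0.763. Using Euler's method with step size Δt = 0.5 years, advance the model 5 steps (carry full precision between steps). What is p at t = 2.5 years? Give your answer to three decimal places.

Update rule: p ← p + [c·p·(1−p) − e·p]·Δt with Δt = 0.5.
t = 0.5: p = 0.76300 + (-0.06275) = 0.70025
t = 1: p = 0.70025 + (-0.04494) = 0.65531
t = 1.5: p = 0.65531 + (-0.03357) = 0.62174
t = 2: p = 0.62174 + (-0.02584) = 0.59590
t = 2.5: p = 0.59590 + (-0.02033) = 0.57557

0.576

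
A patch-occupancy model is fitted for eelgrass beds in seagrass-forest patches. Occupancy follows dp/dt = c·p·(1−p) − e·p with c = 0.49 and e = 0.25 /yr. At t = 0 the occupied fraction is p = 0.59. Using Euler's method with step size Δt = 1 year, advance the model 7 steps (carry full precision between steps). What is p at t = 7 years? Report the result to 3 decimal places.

Update rule: p ← p + [c·p·(1−p) − e·p]·Δt with Δt = 1.
  1  |  dp/dt·Δt = -0.028969  |  p_1 = 0.561031
  2  |  dp/dt·Δt = -0.019583  |  p_2 = 0.541448
  3  |  dp/dt·Δt = -0.013704  |  p_3 = 0.527744
  4  |  dp/dt·Δt = -0.009813  |  p_4 = 0.517931
  5  |  dp/dt·Δt = -0.007140  |  p_5 = 0.510791
  6  |  dp/dt·Δt = -0.005255  |  p_6 = 0.505536
  7  |  dp/dt·Δt = -0.003899  |  p_7 = 0.501637

0.502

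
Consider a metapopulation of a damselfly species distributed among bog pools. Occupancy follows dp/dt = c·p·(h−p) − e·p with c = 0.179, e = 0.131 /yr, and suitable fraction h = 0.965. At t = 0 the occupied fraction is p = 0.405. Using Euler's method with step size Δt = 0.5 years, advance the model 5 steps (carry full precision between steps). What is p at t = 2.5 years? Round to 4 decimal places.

Update rule: p ← p + [c·p·(h−p) − e·p]·Δt with Δt = 0.5.
p: 0.40500 → 0.39877  (Δp = -0.00623)
p: 0.39877 → 0.39286  (Δp = -0.00591)
p: 0.39286 → 0.38724  (Δp = -0.00562)
p: 0.38724 → 0.38190  (Δp = -0.00534)
p: 0.38190 → 0.37682  (Δp = -0.00508)

0.3768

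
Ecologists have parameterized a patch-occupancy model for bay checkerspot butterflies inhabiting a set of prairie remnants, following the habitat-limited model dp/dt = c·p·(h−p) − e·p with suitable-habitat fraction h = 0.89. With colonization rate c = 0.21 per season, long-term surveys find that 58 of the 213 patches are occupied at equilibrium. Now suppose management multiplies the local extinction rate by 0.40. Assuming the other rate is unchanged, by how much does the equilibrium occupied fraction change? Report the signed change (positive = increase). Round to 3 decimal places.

0.371

Observed p* = 58/213 = 0.27230.
Balance c(h−p*) = e gives e = 0.21×(0.89 − 0.27230) = 0.12972.
New p* = 0.89 − e/c = 0.89 − 0.05189/0.21000 = 0.64290.
Δp* = 0.64290 − 0.27230 = +0.37060.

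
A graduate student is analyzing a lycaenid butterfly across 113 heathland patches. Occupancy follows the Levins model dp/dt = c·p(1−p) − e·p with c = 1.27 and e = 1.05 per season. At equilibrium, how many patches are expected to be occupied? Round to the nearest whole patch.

p* = 1 − e/c = 1 − 1.05/1.27 = 0.1732.
Expected occupied patches = N × p* = 113 × 0.1732 = 19.57 ≈ 20.

20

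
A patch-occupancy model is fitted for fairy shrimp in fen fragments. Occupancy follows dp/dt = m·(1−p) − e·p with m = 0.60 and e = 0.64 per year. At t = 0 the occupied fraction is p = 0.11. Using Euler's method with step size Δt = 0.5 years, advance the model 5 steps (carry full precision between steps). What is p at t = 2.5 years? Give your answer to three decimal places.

Update rule: p ← p + [m·(1−p) − e·p]·Δt with Δt = 0.5.
step 1: Δp = +0.23180, p = 0.34180
step 2: Δp = +0.08808, p = 0.42988
step 3: Δp = +0.03347, p = 0.46336
step 4: Δp = +0.01272, p = 0.47608
step 5: Δp = +0.00483, p = 0.48091

0.481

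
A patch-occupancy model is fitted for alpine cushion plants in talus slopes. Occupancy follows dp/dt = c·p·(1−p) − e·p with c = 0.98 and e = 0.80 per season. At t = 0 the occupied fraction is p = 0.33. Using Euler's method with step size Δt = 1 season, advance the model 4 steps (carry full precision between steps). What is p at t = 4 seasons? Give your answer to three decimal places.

0.225

Update rule: p ← p + [c·p·(1−p) − e·p]·Δt with Δt = 1.
t = 1: p = 0.33000 + (-0.04732) = 0.28268
t = 2: p = 0.28268 + (-0.02743) = 0.25525
t = 3: p = 0.25525 + (-0.01790) = 0.23735
t = 4: p = 0.23735 + (-0.01248) = 0.22486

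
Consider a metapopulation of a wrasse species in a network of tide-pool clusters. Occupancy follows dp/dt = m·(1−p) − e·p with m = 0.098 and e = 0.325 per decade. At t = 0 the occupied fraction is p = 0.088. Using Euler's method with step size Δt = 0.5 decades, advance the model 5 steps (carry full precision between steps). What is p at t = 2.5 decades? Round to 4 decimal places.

Update rule: p ← p + [m·(1−p) − e·p]·Δt with Δt = 0.5.
p: 0.08800 → 0.11839  (Δp = +0.03039)
p: 0.11839 → 0.14235  (Δp = +0.02396)
p: 0.14235 → 0.16124  (Δp = +0.01889)
p: 0.16124 → 0.17614  (Δp = +0.01490)
p: 0.17614 → 0.18789  (Δp = +0.01175)

0.1879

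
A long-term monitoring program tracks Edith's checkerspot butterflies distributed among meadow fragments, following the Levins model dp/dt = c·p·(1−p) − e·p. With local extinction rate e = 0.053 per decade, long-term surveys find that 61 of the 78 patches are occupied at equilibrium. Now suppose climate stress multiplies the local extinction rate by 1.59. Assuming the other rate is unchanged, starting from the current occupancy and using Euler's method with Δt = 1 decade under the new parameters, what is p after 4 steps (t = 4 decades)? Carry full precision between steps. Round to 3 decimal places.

0.711

Observed p* = 61/78 = 0.78205.
Balance c(1−p*) = e gives c = e/(1 − 0.78205) = 0.053/0.21795 = 0.24318.
Starting from p₀ = 0.78205; update p ← p + (dp/dt)·Δt with the new parameters.
p: 0.78205 → 0.75760  (Δp = -0.02445)
p: 0.75760 → 0.73841  (Δp = -0.01918)
p: 0.73841 → 0.72316  (Δp = -0.01525)
p: 0.72316 → 0.71090  (Δp = -0.01226)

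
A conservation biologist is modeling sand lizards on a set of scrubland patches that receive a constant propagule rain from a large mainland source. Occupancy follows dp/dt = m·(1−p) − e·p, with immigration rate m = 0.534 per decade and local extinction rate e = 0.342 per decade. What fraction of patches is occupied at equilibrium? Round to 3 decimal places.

0.610

Setting dp/dt = 0: m − m·p* = e·p*, so m = (m+e)·p*.
p* = m/(m+e) = 0.534/(0.534+0.342) = 0.534/0.8760 = 0.6096.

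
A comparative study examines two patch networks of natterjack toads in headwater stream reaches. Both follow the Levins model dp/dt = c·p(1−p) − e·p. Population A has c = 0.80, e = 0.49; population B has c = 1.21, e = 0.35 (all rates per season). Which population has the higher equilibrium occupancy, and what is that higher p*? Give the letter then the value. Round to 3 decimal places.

B, 0.711

A: p*_A = 1 − 0.49/0.80 = 0.3875.
B: p*_B = 1 − 0.35/1.21 = 0.7107.
B is higher at 0.7107.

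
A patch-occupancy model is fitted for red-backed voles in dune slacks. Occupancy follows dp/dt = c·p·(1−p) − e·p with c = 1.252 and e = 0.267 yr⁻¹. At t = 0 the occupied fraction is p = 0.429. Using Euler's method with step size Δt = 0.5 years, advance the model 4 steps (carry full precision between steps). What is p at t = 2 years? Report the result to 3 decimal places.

0.724

Update rule: p ← p + [c·p·(1−p) − e·p]·Δt with Δt = 0.5.
p: 0.42900 → 0.52507  (Δp = +0.09607)
p: 0.52507 → 0.61108  (Δp = +0.08601)
p: 0.61108 → 0.67828  (Δp = +0.06720)
p: 0.67828 → 0.72433  (Δp = +0.04605)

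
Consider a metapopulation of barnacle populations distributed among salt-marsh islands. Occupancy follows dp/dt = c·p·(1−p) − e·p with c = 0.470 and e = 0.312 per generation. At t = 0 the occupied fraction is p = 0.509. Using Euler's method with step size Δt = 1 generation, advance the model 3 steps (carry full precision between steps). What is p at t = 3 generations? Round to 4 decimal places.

0.4176

Update rule: p ← p + [c·p·(1−p) − e·p]·Δt with Δt = 1.
t = 1: p = 0.50900 + (-0.04135) = 0.46765
t = 2: p = 0.46765 + (-0.02890) = 0.43875
t = 3: p = 0.43875 + (-0.02115) = 0.41760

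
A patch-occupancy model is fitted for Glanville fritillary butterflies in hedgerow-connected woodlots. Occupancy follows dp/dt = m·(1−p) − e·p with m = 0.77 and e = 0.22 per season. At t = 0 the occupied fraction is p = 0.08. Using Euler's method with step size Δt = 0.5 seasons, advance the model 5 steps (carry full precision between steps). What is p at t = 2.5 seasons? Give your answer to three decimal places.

Update rule: p ← p + [m·(1−p) − e·p]·Δt with Δt = 0.5.
p: 0.08000 → 0.42540  (Δp = +0.34540)
p: 0.42540 → 0.59983  (Δp = +0.17443)
p: 0.59983 → 0.68791  (Δp = +0.08809)
p: 0.68791 → 0.73240  (Δp = +0.04448)
p: 0.73240 → 0.75486  (Δp = +0.02246)

0.755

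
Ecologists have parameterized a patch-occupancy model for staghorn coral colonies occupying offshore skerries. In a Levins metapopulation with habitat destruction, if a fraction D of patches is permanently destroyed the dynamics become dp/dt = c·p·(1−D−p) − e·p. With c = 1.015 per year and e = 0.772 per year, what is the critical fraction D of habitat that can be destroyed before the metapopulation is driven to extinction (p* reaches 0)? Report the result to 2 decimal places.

The nontrivial equilibrium is p* = (1−D) − e/c; extinction occurs when this hits zero.
So D_crit = 1 − e/c = 1 − 0.772/1.015 = 1 − 0.7606 = 0.2394.
Note this equals the original equilibrium occupancy — the Levins extinction-debt result.

0.24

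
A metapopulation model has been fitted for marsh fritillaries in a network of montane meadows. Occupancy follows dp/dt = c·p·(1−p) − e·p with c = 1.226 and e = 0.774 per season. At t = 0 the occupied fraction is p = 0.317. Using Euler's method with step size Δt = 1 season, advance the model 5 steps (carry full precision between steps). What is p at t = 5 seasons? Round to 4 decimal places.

0.3654

Update rule: p ← p + [c·p·(1−p) − e·p]·Δt with Δt = 1.
p: 0.31700 → 0.33708  (Δp = +0.02008)
p: 0.33708 → 0.35014  (Δp = +0.01306)
p: 0.35014 → 0.35810  (Δp = +0.00796)
p: 0.35810 → 0.36274  (Δp = +0.00464)
p: 0.36274 → 0.36538  (Δp = +0.00264)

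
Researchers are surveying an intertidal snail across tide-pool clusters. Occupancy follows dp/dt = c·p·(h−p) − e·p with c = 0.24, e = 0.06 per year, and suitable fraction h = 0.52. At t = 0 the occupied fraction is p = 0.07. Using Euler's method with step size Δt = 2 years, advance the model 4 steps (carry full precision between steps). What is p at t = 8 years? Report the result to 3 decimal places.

Update rule: p ← p + [c·p·(h−p) − e·p]·Δt with Δt = 2.
  1  |  dp/dt·Δt = +0.006720  |  p_1 = 0.076720
  2  |  dp/dt·Δt = +0.007118  |  p_2 = 0.083838
  3  |  dp/dt·Δt = +0.007492  |  p_3 = 0.091329
  4  |  dp/dt·Δt = +0.007833  |  p_4 = 0.099162

0.099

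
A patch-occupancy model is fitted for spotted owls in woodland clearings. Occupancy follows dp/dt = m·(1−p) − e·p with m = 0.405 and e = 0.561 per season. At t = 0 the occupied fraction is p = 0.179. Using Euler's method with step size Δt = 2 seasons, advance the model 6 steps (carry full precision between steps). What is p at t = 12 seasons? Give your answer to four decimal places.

0.2618

Update rule: p ← p + [m·(1−p) − e·p]·Δt with Δt = 2.
  1  |  dp/dt·Δt = +0.464172  |  p_1 = 0.643172
  2  |  dp/dt·Δt = -0.432608  |  p_2 = 0.210564
  3  |  dp/dt·Δt = +0.403191  |  p_3 = 0.613755
  4  |  dp/dt·Δt = -0.375774  |  p_4 = 0.237981
  5  |  dp/dt·Δt = +0.350221  |  p_5 = 0.588202
  6  |  dp/dt·Δt = -0.326406  |  p_6 = 0.261796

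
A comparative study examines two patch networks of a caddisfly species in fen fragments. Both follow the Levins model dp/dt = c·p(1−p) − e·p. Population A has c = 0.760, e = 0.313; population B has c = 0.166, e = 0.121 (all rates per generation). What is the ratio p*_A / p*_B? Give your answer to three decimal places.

A: p*_A = 1 − 0.313/0.760 = 0.5882.
B: p*_B = 1 − 0.121/0.166 = 0.2711.
p*_A / p*_B = 0.5882/0.2711 = 2.1696.

2.170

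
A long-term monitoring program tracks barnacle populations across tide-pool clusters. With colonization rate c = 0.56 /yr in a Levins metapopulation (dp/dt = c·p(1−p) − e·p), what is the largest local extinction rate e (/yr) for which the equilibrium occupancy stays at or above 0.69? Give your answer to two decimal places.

1 − e/c ≥ 0.69 ⇒ e ≤ c(1 − 0.69) = 0.56 × 0.3100.
e_max = 0.1736.

0.17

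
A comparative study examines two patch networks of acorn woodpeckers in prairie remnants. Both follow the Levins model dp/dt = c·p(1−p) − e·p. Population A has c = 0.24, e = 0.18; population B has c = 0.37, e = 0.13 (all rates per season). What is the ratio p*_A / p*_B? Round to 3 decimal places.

0.385

A: p*_A = 1 − 0.18/0.24 = 0.2500.
B: p*_B = 1 − 0.13/0.37 = 0.6486.
p*_A / p*_B = 0.2500/0.6486 = 0.3854.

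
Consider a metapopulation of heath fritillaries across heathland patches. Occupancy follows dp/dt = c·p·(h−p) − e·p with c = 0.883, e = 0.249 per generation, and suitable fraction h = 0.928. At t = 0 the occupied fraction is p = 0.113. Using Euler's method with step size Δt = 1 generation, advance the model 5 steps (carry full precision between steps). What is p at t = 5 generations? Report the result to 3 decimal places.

0.499

Update rule: p ← p + [c·p·(h−p) − e·p]·Δt with Δt = 1.
step 1: Δp = +0.05318, p = 0.16618
step 2: Δp = +0.07041, p = 0.23659
step 3: Δp = +0.08553, p = 0.32212
step 4: Δp = +0.09212, p = 0.41425
step 5: Δp = +0.08477, p = 0.49902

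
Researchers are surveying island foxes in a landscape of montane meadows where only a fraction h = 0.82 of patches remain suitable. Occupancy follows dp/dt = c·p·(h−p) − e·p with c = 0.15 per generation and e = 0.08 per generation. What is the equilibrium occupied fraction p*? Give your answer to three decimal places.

0.287

Setting dp/dt = 0 and dividing by p* gives c·(h−p*) = e.
So p* = h − e/c = 0.82 − 0.08/0.15 = 0.82 − 0.5333 = 0.2867.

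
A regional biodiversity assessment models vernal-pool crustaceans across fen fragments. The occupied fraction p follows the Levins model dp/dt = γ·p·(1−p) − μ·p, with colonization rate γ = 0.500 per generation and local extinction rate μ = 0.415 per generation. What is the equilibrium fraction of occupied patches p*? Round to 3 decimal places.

0.170

Setting dp/dt = 0 and dividing through by p* gives γ·(1−p*) = μ.
So p* = 1 − μ/γ = 1 − 0.415/0.500 = 1 − 0.8300 = 0.1700.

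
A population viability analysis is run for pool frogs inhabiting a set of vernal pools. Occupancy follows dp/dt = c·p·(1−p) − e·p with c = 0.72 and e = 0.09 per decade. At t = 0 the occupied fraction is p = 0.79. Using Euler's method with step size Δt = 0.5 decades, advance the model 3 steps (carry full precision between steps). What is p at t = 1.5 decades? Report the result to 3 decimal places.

0.845

Update rule: p ← p + [c·p·(1−p) − e·p]·Δt with Δt = 0.5.
t = 0.5: p = 0.79000 + (+0.02417) = 0.81417
t = 1: p = 0.81417 + (+0.01783) = 0.83200
t = 1.5: p = 0.83200 + (+0.01288) = 0.84488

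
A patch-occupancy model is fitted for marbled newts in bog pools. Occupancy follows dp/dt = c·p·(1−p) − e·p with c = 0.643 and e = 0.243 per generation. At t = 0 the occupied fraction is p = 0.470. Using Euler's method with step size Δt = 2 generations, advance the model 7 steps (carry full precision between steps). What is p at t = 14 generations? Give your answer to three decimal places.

0.622

Update rule: p ← p + [c·p·(1−p) − e·p]·Δt with Δt = 2.
step 1: Δp = +0.09192, p = 0.56192
step 2: Δp = +0.04347, p = 0.60540
step 3: Δp = +0.01299, p = 0.61839
step 4: Δp = +0.00294, p = 0.62133
step 5: Δp = +0.00060, p = 0.62193
step 6: Δp = +0.00012, p = 0.62205
step 7: Δp = +0.00002, p = 0.62208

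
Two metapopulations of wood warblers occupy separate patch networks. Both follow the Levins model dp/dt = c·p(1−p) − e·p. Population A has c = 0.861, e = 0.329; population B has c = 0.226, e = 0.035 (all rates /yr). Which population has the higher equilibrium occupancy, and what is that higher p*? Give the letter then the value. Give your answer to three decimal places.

A: p*_A = 1 − 0.329/0.861 = 0.6179.
B: p*_B = 1 − 0.035/0.226 = 0.8451.
B is higher at 0.8451.

B, 0.845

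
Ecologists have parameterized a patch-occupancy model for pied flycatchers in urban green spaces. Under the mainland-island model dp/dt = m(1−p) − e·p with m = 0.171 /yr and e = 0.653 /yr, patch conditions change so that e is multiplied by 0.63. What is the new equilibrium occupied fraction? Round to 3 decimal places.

0.294

Before: p* = 0.171/(0.171+0.653) = 0.2075.
After: m = 0.171, e = 0.41139; p* = 0.171/0.5824 = 0.2936.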